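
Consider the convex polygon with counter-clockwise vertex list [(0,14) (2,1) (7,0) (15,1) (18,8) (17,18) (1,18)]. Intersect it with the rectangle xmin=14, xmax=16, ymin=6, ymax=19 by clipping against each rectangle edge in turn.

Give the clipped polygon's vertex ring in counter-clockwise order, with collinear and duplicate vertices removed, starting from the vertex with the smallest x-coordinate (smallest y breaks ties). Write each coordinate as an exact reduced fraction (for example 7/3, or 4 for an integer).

Clipped polygon: [(14,6) (16,6) (16,18) (14,18)]

1. After x ≥ 14: [(14,7/8) (15,1) (18,8) (17,18) (14,18)]
2. After x ≤ 16: [(14,7/8) (15,1) (16,10/3) (16,18) (14,18)]
3. After y ≥ 6: [(14,6) (16,6) (16,18) (14,18)]
4. After y ≤ 19: [(14,6) (16,6) (16,18) (14,18)]
5. Canonical ring: [(14,6) (16,6) (16,18) (14,18)]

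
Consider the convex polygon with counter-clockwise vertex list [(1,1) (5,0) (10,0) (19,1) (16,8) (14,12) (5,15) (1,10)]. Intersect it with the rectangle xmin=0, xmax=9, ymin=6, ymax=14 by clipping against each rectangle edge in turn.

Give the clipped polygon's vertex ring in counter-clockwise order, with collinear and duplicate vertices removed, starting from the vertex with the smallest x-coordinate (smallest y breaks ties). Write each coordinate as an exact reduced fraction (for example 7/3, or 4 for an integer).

Clipped polygon: [(1,6) (9,6) (9,41/3) (8,14) (21/5,14) (1,10)]

1. After x ≥ 0: [(1,1) (5,0) (10,0) (19,1) (16,8) (14,12) (5,15) (1,10)]
2. After x ≤ 9: [(1,1) (5,0) (9,0) (9,41/3) (5,15) (1,10)]
3. After y ≥ 6: [(1,6) (9,6) (9,41/3) (5,15) (1,10)]
4. After y ≤ 14: [(1,6) (9,6) (9,41/3) (8,14) (21/5,14) (1,10)]
5. Canonical ring: [(1,6) (9,6) (9,41/3) (8,14) (21/5,14) (1,10)]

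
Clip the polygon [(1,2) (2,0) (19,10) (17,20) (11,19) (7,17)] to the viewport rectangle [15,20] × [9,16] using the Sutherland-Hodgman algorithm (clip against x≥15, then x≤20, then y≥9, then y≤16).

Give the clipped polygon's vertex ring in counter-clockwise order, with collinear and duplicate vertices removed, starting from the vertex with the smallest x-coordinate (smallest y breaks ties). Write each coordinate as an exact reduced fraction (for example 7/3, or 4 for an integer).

1. After x ≥ 15: [(15,130/17) (19,10) (17,20) (15,59/3)]
2. After x ≤ 20: [(15,130/17) (19,10) (17,20) (15,59/3)]
3. After y ≥ 9: [(15,9) (173/10,9) (19,10) (17,20) (15,59/3)]
4. After y ≤ 16: [(15,16) (15,9) (173/10,9) (19,10) (89/5,16)]
5. Canonical ring: [(15,9) (173/10,9) (19,10) (89/5,16) (15,16)]

Clipped polygon: [(15,9) (173/10,9) (19,10) (89/5,16) (15,16)]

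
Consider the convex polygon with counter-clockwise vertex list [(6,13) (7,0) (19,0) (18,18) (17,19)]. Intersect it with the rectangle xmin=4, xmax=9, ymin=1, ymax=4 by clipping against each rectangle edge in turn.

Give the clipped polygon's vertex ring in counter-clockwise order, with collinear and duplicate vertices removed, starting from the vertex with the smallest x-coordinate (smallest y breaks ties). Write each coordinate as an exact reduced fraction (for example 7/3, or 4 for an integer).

1. After x ≥ 4: [(6,13) (7,0) (19,0) (18,18) (17,19)]
2. After x ≤ 9: [(9,161/11) (6,13) (7,0) (9,0)]
3. After y ≥ 1: [(9,1) (9,161/11) (6,13) (90/13,1)]
4. After y ≤ 4: [(9,1) (9,4) (87/13,4) (90/13,1)]
5. Canonical ring: [(87/13,4) (90/13,1) (9,1) (9,4)]

Clipped polygon: [(87/13,4) (90/13,1) (9,1) (9,4)]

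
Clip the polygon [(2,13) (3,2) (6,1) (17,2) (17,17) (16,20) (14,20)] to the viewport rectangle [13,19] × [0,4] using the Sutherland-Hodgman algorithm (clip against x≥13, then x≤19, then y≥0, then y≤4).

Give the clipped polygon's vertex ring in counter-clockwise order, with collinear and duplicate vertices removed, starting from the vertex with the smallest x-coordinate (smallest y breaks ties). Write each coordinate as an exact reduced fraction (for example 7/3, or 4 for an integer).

Clipped polygon: [(13,18/11) (17,2) (17,4) (13,4)]

1. After x ≥ 13: [(13,233/12) (13,18/11) (17,2) (17,17) (16,20) (14,20)]
2. After x ≤ 19: [(13,233/12) (13,18/11) (17,2) (17,17) (16,20) (14,20)]
3. After y ≥ 0: [(13,233/12) (13,18/11) (17,2) (17,17) (16,20) (14,20)]
4. After y ≤ 4: [(13,4) (13,18/11) (17,2) (17,4)]
5. Canonical ring: [(13,18/11) (17,2) (17,4) (13,4)]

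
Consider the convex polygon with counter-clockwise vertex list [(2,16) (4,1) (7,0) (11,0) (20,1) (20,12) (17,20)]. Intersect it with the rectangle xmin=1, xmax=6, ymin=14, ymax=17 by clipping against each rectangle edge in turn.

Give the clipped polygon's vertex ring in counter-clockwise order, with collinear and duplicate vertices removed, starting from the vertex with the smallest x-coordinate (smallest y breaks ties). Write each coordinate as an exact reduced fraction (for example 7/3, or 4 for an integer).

1. After x ≥ 1: [(2,16) (4,1) (7,0) (11,0) (20,1) (20,12) (17,20)]
2. After x ≤ 6: [(6,256/15) (2,16) (4,1) (6,1/3)]
3. After y ≥ 14: [(6,14) (6,256/15) (2,16) (34/15,14)]
4. After y ≤ 17: [(6,14) (6,17) (23/4,17) (2,16) (34/15,14)]
5. Canonical ring: [(2,16) (34/15,14) (6,14) (6,17) (23/4,17)]

Clipped polygon: [(2,16) (34/15,14) (6,14) (6,17) (23/4,17)]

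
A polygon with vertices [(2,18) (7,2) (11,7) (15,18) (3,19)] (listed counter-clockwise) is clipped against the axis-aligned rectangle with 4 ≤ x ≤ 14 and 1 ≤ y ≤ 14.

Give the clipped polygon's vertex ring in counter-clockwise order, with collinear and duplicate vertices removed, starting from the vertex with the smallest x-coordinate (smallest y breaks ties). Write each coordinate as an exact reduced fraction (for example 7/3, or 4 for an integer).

1. After x ≥ 4: [(4,58/5) (7,2) (11,7) (15,18) (4,227/12)]
2. After x ≤ 14: [(4,58/5) (7,2) (11,7) (14,61/4) (14,217/12) (4,227/12)]
3. After y ≥ 1: [(4,58/5) (7,2) (11,7) (14,61/4) (14,217/12) (4,227/12)]
4. After y ≤ 14: [(4,14) (4,58/5) (7,2) (11,7) (149/11,14)]
5. Canonical ring: [(4,58/5) (7,2) (11,7) (149/11,14) (4,14)]

Clipped polygon: [(4,58/5) (7,2) (11,7) (149/11,14) (4,14)]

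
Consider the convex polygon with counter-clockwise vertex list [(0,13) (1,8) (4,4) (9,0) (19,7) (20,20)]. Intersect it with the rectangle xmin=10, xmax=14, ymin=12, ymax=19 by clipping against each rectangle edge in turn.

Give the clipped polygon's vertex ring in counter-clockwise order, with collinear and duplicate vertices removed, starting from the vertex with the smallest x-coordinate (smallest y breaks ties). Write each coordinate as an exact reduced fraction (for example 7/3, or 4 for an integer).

1. After x ≥ 10: [(10,33/2) (10,7/10) (19,7) (20,20)]
2. After x ≤ 14: [(14,179/10) (10,33/2) (10,7/10) (14,7/2)]
3. After y ≥ 12: [(14,12) (14,179/10) (10,33/2) (10,12)]
4. After y ≤ 19: [(14,12) (14,179/10) (10,33/2) (10,12)]
5. Canonical ring: [(10,12) (14,12) (14,179/10) (10,33/2)]

Clipped polygon: [(10,12) (14,12) (14,179/10) (10,33/2)]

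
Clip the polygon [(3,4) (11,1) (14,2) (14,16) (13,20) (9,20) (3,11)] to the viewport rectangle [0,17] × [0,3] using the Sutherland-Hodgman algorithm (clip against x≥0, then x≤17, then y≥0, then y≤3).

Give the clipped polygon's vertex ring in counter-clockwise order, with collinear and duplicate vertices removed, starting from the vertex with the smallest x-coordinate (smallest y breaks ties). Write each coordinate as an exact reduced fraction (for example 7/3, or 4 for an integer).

1. After x ≥ 0: [(3,4) (11,1) (14,2) (14,16) (13,20) (9,20) (3,11)]
2. After x ≤ 17: [(3,4) (11,1) (14,2) (14,16) (13,20) (9,20) (3,11)]
3. After y ≥ 0: [(3,4) (11,1) (14,2) (14,16) (13,20) (9,20) (3,11)]
4. After y ≤ 3: [(17/3,3) (11,1) (14,2) (14,3)]
5. Canonical ring: [(17/3,3) (11,1) (14,2) (14,3)]

Clipped polygon: [(17/3,3) (11,1) (14,2) (14,3)]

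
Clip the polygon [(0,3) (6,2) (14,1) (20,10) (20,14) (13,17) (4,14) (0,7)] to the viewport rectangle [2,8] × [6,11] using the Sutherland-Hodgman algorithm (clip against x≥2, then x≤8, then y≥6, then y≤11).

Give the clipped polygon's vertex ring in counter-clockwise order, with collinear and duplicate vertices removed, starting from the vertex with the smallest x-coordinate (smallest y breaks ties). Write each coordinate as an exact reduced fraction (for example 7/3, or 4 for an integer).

1. After x ≥ 2: [(2,8/3) (6,2) (14,1) (20,10) (20,14) (13,17) (4,14) (2,21/2)]
2. After x ≤ 8: [(2,8/3) (6,2) (8,7/4) (8,46/3) (4,14) (2,21/2)]
3. After y ≥ 6: [(2,6) (8,6) (8,46/3) (4,14) (2,21/2)]
4. After y ≤ 11: [(2,6) (8,6) (8,11) (16/7,11) (2,21/2)]
5. Canonical ring: [(2,6) (8,6) (8,11) (16/7,11) (2,21/2)]

Clipped polygon: [(2,6) (8,6) (8,11) (16/7,11) (2,21/2)]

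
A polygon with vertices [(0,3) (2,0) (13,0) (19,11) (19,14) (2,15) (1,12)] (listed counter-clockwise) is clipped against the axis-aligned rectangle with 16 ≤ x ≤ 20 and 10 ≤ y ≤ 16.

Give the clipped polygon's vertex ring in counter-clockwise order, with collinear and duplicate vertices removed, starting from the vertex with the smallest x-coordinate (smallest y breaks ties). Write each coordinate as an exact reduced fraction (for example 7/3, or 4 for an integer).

Clipped polygon: [(16,10) (203/11,10) (19,11) (19,14) (16,241/17)]

1. After x ≥ 16: [(16,11/2) (19,11) (19,14) (16,241/17)]
2. After x ≤ 20: [(16,11/2) (19,11) (19,14) (16,241/17)]
3. After y ≥ 10: [(16,10) (203/11,10) (19,11) (19,14) (16,241/17)]
4. After y ≤ 16: [(16,10) (203/11,10) (19,11) (19,14) (16,241/17)]
5. Canonical ring: [(16,10) (203/11,10) (19,11) (19,14) (16,241/17)]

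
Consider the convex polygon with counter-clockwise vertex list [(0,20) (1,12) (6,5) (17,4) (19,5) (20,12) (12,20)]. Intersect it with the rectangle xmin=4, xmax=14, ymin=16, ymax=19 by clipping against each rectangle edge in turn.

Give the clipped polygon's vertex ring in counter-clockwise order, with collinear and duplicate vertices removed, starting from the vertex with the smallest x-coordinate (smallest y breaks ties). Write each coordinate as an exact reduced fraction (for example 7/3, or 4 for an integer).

Clipped polygon: [(4,16) (14,16) (14,18) (13,19) (4,19)]

1. After x ≥ 4: [(4,20) (4,39/5) (6,5) (17,4) (19,5) (20,12) (12,20)]
2. After x ≤ 14: [(4,20) (4,39/5) (6,5) (14,47/11) (14,18) (12,20)]
3. After y ≥ 16: [(4,20) (4,16) (14,16) (14,18) (12,20)]
4. After y ≤ 19: [(4,19) (4,16) (14,16) (14,18) (13,19)]
5. Canonical ring: [(4,16) (14,16) (14,18) (13,19) (4,19)]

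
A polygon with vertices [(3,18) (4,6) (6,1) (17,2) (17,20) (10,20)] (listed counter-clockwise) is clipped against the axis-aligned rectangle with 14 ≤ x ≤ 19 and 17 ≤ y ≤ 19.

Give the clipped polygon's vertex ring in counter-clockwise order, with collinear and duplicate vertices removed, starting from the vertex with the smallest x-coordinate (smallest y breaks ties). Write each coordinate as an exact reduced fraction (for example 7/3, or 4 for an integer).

1. After x ≥ 14: [(14,19/11) (17,2) (17,20) (14,20)]
2. After x ≤ 19: [(14,19/11) (17,2) (17,20) (14,20)]
3. After y ≥ 17: [(14,17) (17,17) (17,20) (14,20)]
4. After y ≤ 19: [(14,19) (14,17) (17,17) (17,19)]
5. Canonical ring: [(14,17) (17,17) (17,19) (14,19)]

Clipped polygon: [(14,17) (17,17) (17,19) (14,19)]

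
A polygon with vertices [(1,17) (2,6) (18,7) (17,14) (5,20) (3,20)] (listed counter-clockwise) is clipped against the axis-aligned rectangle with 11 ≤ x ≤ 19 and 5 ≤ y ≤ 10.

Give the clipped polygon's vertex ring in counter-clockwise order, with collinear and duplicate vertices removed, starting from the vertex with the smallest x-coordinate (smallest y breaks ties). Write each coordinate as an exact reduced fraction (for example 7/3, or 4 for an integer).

Clipped polygon: [(11,105/16) (18,7) (123/7,10) (11,10)]

1. After x ≥ 11: [(11,105/16) (18,7) (17,14) (11,17)]
2. After x ≤ 19: [(11,105/16) (18,7) (17,14) (11,17)]
3. After y ≥ 5: [(11,105/16) (18,7) (17,14) (11,17)]
4. After y ≤ 10: [(11,10) (11,105/16) (18,7) (123/7,10)]
5. Canonical ring: [(11,105/16) (18,7) (123/7,10) (11,10)]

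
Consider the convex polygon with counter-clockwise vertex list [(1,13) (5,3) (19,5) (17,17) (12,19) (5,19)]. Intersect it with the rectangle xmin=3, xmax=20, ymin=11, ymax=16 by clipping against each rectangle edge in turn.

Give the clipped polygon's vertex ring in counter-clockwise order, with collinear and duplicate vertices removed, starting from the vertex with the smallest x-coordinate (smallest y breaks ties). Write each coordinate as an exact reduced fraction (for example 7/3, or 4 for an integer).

Clipped polygon: [(3,11) (18,11) (103/6,16) (3,16)]

1. After x ≥ 3: [(3,16) (3,8) (5,3) (19,5) (17,17) (12,19) (5,19)]
2. After x ≤ 20: [(3,16) (3,8) (5,3) (19,5) (17,17) (12,19) (5,19)]
3. After y ≥ 11: [(3,16) (3,11) (18,11) (17,17) (12,19) (5,19)]
4. After y ≤ 16: [(3,16) (3,16) (3,11) (18,11) (103/6,16)]
5. Canonical ring: [(3,11) (18,11) (103/6,16) (3,16)]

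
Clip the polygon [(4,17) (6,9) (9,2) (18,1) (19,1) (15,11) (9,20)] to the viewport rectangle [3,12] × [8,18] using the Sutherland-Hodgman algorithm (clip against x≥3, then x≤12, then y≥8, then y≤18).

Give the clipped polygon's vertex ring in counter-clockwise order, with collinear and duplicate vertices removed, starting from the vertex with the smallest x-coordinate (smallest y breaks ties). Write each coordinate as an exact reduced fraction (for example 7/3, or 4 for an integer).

Clipped polygon: [(4,17) (6,9) (45/7,8) (12,8) (12,31/2) (31/3,18) (17/3,18)]

1. After x ≥ 3: [(4,17) (6,9) (9,2) (18,1) (19,1) (15,11) (9,20)]
2. After x ≤ 12: [(4,17) (6,9) (9,2) (12,5/3) (12,31/2) (9,20)]
3. After y ≥ 8: [(4,17) (6,9) (45/7,8) (12,8) (12,31/2) (9,20)]
4. After y ≤ 18: [(17/3,18) (4,17) (6,9) (45/7,8) (12,8) (12,31/2) (31/3,18)]
5. Canonical ring: [(4,17) (6,9) (45/7,8) (12,8) (12,31/2) (31/3,18) (17/3,18)]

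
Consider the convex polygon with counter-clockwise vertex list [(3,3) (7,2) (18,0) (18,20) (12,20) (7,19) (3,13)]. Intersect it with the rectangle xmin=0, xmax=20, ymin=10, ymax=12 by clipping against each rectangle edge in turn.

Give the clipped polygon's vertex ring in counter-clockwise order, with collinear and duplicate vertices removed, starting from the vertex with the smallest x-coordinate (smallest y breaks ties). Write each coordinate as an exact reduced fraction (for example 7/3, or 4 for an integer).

Clipped polygon: [(3,10) (18,10) (18,12) (3,12)]

1. After x ≥ 0: [(3,3) (7,2) (18,0) (18,20) (12,20) (7,19) (3,13)]
2. After x ≤ 20: [(3,3) (7,2) (18,0) (18,20) (12,20) (7,19) (3,13)]
3. After y ≥ 10: [(3,10) (18,10) (18,20) (12,20) (7,19) (3,13)]
4. After y ≤ 12: [(3,12) (3,10) (18,10) (18,12)]
5. Canonical ring: [(3,10) (18,10) (18,12) (3,12)]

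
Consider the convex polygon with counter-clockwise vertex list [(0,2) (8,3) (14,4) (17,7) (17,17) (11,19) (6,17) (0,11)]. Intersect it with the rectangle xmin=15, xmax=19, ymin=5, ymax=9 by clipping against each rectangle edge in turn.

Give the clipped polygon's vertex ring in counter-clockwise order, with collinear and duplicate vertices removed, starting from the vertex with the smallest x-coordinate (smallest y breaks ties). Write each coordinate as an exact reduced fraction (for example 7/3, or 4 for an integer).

Clipped polygon: [(15,5) (17,7) (17,9) (15,9)]

1. After x ≥ 15: [(15,5) (17,7) (17,17) (15,53/3)]
2. After x ≤ 19: [(15,5) (17,7) (17,17) (15,53/3)]
3. After y ≥ 5: [(15,5) (17,7) (17,17) (15,53/3)]
4. After y ≤ 9: [(15,9) (15,5) (17,7) (17,9)]
5. Canonical ring: [(15,5) (17,7) (17,9) (15,9)]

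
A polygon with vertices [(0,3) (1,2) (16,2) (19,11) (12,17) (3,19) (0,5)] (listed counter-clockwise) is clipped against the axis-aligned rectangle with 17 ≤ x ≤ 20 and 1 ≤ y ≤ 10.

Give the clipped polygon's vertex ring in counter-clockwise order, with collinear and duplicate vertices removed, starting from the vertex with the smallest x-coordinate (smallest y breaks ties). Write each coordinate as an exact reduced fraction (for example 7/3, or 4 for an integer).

Clipped polygon: [(17,5) (56/3,10) (17,10)]

1. After x ≥ 17: [(17,5) (19,11) (17,89/7)]
2. After x ≤ 20: [(17,5) (19,11) (17,89/7)]
3. After y ≥ 1: [(17,5) (19,11) (17,89/7)]
4. After y ≤ 10: [(17,10) (17,5) (56/3,10)]
5. Canonical ring: [(17,5) (56/3,10) (17,10)]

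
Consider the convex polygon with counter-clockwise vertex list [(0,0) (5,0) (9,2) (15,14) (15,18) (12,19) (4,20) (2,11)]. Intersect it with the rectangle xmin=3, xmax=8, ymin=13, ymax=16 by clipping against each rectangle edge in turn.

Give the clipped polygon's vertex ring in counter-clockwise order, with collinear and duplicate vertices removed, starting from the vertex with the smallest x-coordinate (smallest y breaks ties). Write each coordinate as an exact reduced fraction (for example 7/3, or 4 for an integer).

1. After x ≥ 3: [(3,0) (5,0) (9,2) (15,14) (15,18) (12,19) (4,20) (3,31/2)]
2. After x ≤ 8: [(3,0) (5,0) (8,3/2) (8,39/2) (4,20) (3,31/2)]
3. After y ≥ 13: [(3,13) (8,13) (8,39/2) (4,20) (3,31/2)]
4. After y ≤ 16: [(3,13) (8,13) (8,16) (28/9,16) (3,31/2)]
5. Canonical ring: [(3,13) (8,13) (8,16) (28/9,16) (3,31/2)]

Clipped polygon: [(3,13) (8,13) (8,16) (28/9,16) (3,31/2)]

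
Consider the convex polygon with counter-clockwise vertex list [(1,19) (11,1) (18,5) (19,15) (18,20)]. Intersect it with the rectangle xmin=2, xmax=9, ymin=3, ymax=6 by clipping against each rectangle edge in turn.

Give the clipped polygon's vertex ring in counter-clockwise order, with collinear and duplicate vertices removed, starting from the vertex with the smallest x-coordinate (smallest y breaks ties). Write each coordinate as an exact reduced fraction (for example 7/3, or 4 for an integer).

1. After x ≥ 2: [(2,324/17) (2,86/5) (11,1) (18,5) (19,15) (18,20)]
2. After x ≤ 9: [(9,331/17) (2,324/17) (2,86/5) (9,23/5)]
3. After y ≥ 3: [(9,331/17) (2,324/17) (2,86/5) (9,23/5)]
4. After y ≤ 6: [(9,6) (74/9,6) (9,23/5)]
5. Canonical ring: [(74/9,6) (9,23/5) (9,6)]

Clipped polygon: [(74/9,6) (9,23/5) (9,6)]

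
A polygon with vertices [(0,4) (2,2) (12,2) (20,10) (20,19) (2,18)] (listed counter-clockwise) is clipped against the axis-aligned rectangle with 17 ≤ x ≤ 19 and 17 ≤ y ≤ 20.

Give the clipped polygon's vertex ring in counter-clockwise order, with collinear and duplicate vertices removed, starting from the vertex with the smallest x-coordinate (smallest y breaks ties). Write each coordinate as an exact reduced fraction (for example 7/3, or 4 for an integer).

1. After x ≥ 17: [(17,7) (20,10) (20,19) (17,113/6)]
2. After x ≤ 19: [(17,7) (19,9) (19,341/18) (17,113/6)]
3. After y ≥ 17: [(17,17) (19,17) (19,341/18) (17,113/6)]
4. After y ≤ 20: [(17,17) (19,17) (19,341/18) (17,113/6)]
5. Canonical ring: [(17,17) (19,17) (19,341/18) (17,113/6)]

Clipped polygon: [(17,17) (19,17) (19,341/18) (17,113/6)]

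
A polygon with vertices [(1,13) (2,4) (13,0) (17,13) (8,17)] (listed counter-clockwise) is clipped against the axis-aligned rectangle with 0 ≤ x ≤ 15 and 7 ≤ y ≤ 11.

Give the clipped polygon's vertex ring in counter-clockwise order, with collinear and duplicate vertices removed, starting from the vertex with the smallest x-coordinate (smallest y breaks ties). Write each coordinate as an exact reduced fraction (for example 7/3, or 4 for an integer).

Clipped polygon: [(11/9,11) (5/3,7) (15,7) (15,11)]

1. After x ≥ 0: [(1,13) (2,4) (13,0) (17,13) (8,17)]
2. After x ≤ 15: [(1,13) (2,4) (13,0) (15,13/2) (15,125/9) (8,17)]
3. After y ≥ 7: [(1,13) (5/3,7) (15,7) (15,125/9) (8,17)]
4. After y ≤ 11: [(11/9,11) (5/3,7) (15,7) (15,11)]
5. Canonical ring: [(11/9,11) (5/3,7) (15,7) (15,11)]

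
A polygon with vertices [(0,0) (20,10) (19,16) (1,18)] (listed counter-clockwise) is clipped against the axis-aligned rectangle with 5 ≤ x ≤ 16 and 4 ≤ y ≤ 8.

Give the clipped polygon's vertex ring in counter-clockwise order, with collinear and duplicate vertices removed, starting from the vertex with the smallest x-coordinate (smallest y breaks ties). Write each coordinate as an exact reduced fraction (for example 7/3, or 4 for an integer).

1. After x ≥ 5: [(5,5/2) (20,10) (19,16) (5,158/9)]
2. After x ≤ 16: [(5,5/2) (16,8) (16,49/3) (5,158/9)]
3. After y ≥ 4: [(5,4) (8,4) (16,8) (16,49/3) (5,158/9)]
4. After y ≤ 8: [(5,8) (5,4) (8,4) (16,8) (16,8)]
5. Canonical ring: [(5,4) (8,4) (16,8) (5,8)]

Clipped polygon: [(5,4) (8,4) (16,8) (5,8)]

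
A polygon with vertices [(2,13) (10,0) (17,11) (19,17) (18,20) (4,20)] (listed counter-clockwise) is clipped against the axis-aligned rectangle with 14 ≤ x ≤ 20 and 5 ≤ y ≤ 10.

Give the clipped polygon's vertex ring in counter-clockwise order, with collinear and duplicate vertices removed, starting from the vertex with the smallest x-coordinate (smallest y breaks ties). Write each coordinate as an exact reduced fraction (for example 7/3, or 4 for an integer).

1. After x ≥ 14: [(14,44/7) (17,11) (19,17) (18,20) (14,20)]
2. After x ≤ 20: [(14,44/7) (17,11) (19,17) (18,20) (14,20)]
3. After y ≥ 5: [(14,44/7) (17,11) (19,17) (18,20) (14,20)]
4. After y ≤ 10: [(14,10) (14,44/7) (180/11,10)]
5. Canonical ring: [(14,44/7) (180/11,10) (14,10)]

Clipped polygon: [(14,44/7) (180/11,10) (14,10)]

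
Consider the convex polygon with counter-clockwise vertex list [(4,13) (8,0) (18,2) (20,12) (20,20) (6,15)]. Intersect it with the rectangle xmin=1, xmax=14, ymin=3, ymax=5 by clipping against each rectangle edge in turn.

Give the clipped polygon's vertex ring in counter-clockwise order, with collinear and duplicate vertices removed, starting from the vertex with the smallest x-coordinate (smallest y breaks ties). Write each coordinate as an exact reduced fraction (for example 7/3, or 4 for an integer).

1. After x ≥ 1: [(4,13) (8,0) (18,2) (20,12) (20,20) (6,15)]
2. After x ≤ 14: [(4,13) (8,0) (14,6/5) (14,125/7) (6,15)]
3. After y ≥ 3: [(4,13) (92/13,3) (14,3) (14,125/7) (6,15)]
4. After y ≤ 5: [(84/13,5) (92/13,3) (14,3) (14,5)]
5. Canonical ring: [(84/13,5) (92/13,3) (14,3) (14,5)]

Clipped polygon: [(84/13,5) (92/13,3) (14,3) (14,5)]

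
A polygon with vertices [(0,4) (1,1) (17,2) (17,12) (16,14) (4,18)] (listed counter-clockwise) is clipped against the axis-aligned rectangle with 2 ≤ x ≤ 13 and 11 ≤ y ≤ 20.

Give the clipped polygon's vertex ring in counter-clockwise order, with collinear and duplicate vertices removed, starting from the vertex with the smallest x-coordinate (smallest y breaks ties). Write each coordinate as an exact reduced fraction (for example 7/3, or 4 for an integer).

Clipped polygon: [(2,11) (13,11) (13,15) (4,18)]

1. After x ≥ 2: [(2,11) (2,17/16) (17,2) (17,12) (16,14) (4,18)]
2. After x ≤ 13: [(2,11) (2,17/16) (13,7/4) (13,15) (4,18)]
3. After y ≥ 11: [(2,11) (2,11) (13,11) (13,15) (4,18)]
4. After y ≤ 20: [(2,11) (2,11) (13,11) (13,15) (4,18)]
5. Canonical ring: [(2,11) (13,11) (13,15) (4,18)]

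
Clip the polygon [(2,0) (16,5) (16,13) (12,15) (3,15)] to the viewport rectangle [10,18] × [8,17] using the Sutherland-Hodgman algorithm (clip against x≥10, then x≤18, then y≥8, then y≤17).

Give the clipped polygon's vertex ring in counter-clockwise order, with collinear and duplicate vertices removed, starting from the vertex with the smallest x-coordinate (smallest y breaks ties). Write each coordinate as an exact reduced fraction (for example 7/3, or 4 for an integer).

1. After x ≥ 10: [(10,20/7) (16,5) (16,13) (12,15) (10,15)]
2. After x ≤ 18: [(10,20/7) (16,5) (16,13) (12,15) (10,15)]
3. After y ≥ 8: [(10,8) (16,8) (16,13) (12,15) (10,15)]
4. After y ≤ 17: [(10,8) (16,8) (16,13) (12,15) (10,15)]
5. Canonical ring: [(10,8) (16,8) (16,13) (12,15) (10,15)]

Clipped polygon: [(10,8) (16,8) (16,13) (12,15) (10,15)]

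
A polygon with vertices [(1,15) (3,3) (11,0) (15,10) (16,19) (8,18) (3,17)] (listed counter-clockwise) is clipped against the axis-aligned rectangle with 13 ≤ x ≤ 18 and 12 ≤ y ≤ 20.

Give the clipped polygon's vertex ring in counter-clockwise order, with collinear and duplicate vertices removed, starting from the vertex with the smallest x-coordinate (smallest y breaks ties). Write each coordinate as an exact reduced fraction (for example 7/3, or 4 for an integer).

1. After x ≥ 13: [(13,5) (15,10) (16,19) (13,149/8)]
2. After x ≤ 18: [(13,5) (15,10) (16,19) (13,149/8)]
3. After y ≥ 12: [(13,12) (137/9,12) (16,19) (13,149/8)]
4. After y ≤ 20: [(13,12) (137/9,12) (16,19) (13,149/8)]
5. Canonical ring: [(13,12) (137/9,12) (16,19) (13,149/8)]

Clipped polygon: [(13,12) (137/9,12) (16,19) (13,149/8)]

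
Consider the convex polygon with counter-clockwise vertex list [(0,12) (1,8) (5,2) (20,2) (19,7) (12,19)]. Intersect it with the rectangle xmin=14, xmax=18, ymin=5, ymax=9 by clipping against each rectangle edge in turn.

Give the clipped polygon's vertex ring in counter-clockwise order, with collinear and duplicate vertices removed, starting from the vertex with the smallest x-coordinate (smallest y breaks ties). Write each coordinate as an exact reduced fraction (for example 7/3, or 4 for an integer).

1. After x ≥ 14: [(14,2) (20,2) (19,7) (14,109/7)]
2. After x ≤ 18: [(14,2) (18,2) (18,61/7) (14,109/7)]
3. After y ≥ 5: [(14,5) (18,5) (18,61/7) (14,109/7)]
4. After y ≤ 9: [(14,9) (14,5) (18,5) (18,61/7) (107/6,9)]
5. Canonical ring: [(14,5) (18,5) (18,61/7) (107/6,9) (14,9)]

Clipped polygon: [(14,5) (18,5) (18,61/7) (107/6,9) (14,9)]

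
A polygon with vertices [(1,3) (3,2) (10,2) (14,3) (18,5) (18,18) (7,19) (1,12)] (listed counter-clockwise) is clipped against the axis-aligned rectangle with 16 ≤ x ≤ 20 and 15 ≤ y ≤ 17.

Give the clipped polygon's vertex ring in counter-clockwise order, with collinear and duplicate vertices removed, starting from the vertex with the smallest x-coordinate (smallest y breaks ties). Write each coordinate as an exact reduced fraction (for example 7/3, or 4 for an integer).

Clipped polygon: [(16,15) (18,15) (18,17) (16,17)]

1. After x ≥ 16: [(16,4) (18,5) (18,18) (16,200/11)]
2. After x ≤ 20: [(16,4) (18,5) (18,18) (16,200/11)]
3. After y ≥ 15: [(16,15) (18,15) (18,18) (16,200/11)]
4. After y ≤ 17: [(16,17) (16,15) (18,15) (18,17)]
5. Canonical ring: [(16,15) (18,15) (18,17) (16,17)]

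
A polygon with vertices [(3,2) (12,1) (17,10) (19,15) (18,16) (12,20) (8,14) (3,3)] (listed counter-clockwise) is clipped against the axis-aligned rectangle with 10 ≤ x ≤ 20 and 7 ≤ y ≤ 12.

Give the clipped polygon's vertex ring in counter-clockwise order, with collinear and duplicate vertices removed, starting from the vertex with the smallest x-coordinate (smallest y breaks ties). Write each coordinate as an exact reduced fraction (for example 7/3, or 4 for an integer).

1. After x ≥ 10: [(10,11/9) (12,1) (17,10) (19,15) (18,16) (12,20) (10,17)]
2. After x ≤ 20: [(10,11/9) (12,1) (17,10) (19,15) (18,16) (12,20) (10,17)]
3. After y ≥ 7: [(10,7) (46/3,7) (17,10) (19,15) (18,16) (12,20) (10,17)]
4. After y ≤ 12: [(10,12) (10,7) (46/3,7) (17,10) (89/5,12)]
5. Canonical ring: [(10,7) (46/3,7) (17,10) (89/5,12) (10,12)]

Clipped polygon: [(10,7) (46/3,7) (17,10) (89/5,12) (10,12)]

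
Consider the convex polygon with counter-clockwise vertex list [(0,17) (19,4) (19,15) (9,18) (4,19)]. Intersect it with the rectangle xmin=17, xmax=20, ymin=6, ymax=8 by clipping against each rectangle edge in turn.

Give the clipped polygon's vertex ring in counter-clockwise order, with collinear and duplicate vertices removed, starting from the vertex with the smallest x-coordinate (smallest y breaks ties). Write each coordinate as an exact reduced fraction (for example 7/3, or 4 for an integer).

1. After x ≥ 17: [(17,102/19) (19,4) (19,15) (17,78/5)]
2. After x ≤ 20: [(17,102/19) (19,4) (19,15) (17,78/5)]
3. After y ≥ 6: [(17,6) (19,6) (19,15) (17,78/5)]
4. After y ≤ 8: [(17,8) (17,6) (19,6) (19,8)]
5. Canonical ring: [(17,6) (19,6) (19,8) (17,8)]

Clipped polygon: [(17,6) (19,6) (19,8) (17,8)]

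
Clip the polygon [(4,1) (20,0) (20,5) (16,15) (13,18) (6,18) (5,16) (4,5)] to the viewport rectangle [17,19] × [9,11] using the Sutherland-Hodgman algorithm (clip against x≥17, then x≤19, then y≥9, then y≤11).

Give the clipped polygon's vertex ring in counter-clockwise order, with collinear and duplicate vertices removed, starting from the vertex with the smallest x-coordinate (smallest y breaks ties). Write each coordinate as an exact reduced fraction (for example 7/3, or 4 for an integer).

Clipped polygon: [(17,9) (92/5,9) (88/5,11) (17,11)]

1. After x ≥ 17: [(17,3/16) (20,0) (20,5) (17,25/2)]
2. After x ≤ 19: [(17,3/16) (19,1/16) (19,15/2) (17,25/2)]
3. After y ≥ 9: [(17,9) (92/5,9) (17,25/2)]
4. After y ≤ 11: [(17,11) (17,9) (92/5,9) (88/5,11)]
5. Canonical ring: [(17,9) (92/5,9) (88/5,11) (17,11)]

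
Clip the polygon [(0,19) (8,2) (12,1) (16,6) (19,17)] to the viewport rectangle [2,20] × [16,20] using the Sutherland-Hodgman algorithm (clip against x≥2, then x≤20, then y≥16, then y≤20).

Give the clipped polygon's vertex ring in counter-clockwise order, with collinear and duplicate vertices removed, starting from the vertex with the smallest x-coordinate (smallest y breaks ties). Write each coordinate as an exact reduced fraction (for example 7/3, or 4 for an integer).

Clipped polygon: [(2,16) (206/11,16) (19,17) (2,357/19)]

1. After x ≥ 2: [(2,357/19) (2,59/4) (8,2) (12,1) (16,6) (19,17)]
2. After x ≤ 20: [(2,357/19) (2,59/4) (8,2) (12,1) (16,6) (19,17)]
3. After y ≥ 16: [(2,357/19) (2,16) (206/11,16) (19,17)]
4. After y ≤ 20: [(2,357/19) (2,16) (206/11,16) (19,17)]
5. Canonical ring: [(2,16) (206/11,16) (19,17) (2,357/19)]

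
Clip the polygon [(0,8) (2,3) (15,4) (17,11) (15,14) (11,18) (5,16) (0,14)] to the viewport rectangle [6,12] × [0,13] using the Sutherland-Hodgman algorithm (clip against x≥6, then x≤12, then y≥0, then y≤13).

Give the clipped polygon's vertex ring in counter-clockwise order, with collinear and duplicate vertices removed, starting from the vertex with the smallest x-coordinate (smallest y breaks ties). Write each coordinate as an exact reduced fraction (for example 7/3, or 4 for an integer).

1. After x ≥ 6: [(6,43/13) (15,4) (17,11) (15,14) (11,18) (6,49/3)]
2. After x ≤ 12: [(6,43/13) (12,49/13) (12,17) (11,18) (6,49/3)]
3. After y ≥ 0: [(6,43/13) (12,49/13) (12,17) (11,18) (6,49/3)]
4. After y ≤ 13: [(6,13) (6,43/13) (12,49/13) (12,13)]
5. Canonical ring: [(6,43/13) (12,49/13) (12,13) (6,13)]

Clipped polygon: [(6,43/13) (12,49/13) (12,13) (6,13)]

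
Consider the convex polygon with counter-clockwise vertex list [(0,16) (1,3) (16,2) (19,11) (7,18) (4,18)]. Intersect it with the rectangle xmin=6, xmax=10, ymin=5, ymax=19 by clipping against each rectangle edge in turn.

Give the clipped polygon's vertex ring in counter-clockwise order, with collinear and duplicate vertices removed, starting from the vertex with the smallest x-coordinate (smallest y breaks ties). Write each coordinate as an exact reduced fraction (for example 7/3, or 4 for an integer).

Clipped polygon: [(6,5) (10,5) (10,65/4) (7,18) (6,18)]

1. After x ≥ 6: [(6,8/3) (16,2) (19,11) (7,18) (6,18)]
2. After x ≤ 10: [(6,8/3) (10,12/5) (10,65/4) (7,18) (6,18)]
3. After y ≥ 5: [(6,5) (10,5) (10,65/4) (7,18) (6,18)]
4. After y ≤ 19: [(6,5) (10,5) (10,65/4) (7,18) (6,18)]
5. Canonical ring: [(6,5) (10,5) (10,65/4) (7,18) (6,18)]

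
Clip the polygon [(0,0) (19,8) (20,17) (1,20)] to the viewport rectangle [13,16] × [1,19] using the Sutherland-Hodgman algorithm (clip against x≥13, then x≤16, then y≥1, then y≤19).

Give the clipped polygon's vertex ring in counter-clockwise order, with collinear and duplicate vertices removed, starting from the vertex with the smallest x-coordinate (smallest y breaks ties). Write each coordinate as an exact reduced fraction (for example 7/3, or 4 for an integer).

Clipped polygon: [(13,104/19) (16,128/19) (16,335/19) (13,344/19)]

1. After x ≥ 13: [(13,104/19) (19,8) (20,17) (13,344/19)]
2. After x ≤ 16: [(13,104/19) (16,128/19) (16,335/19) (13,344/19)]
3. After y ≥ 1: [(13,104/19) (16,128/19) (16,335/19) (13,344/19)]
4. After y ≤ 19: [(13,104/19) (16,128/19) (16,335/19) (13,344/19)]
5. Canonical ring: [(13,104/19) (16,128/19) (16,335/19) (13,344/19)]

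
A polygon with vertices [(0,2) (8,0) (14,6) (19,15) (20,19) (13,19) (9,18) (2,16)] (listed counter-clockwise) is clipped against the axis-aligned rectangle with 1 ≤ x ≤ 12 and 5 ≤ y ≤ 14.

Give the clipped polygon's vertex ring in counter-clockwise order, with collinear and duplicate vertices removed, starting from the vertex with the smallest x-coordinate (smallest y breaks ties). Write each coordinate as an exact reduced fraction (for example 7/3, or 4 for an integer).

Clipped polygon: [(1,5) (12,5) (12,14) (12/7,14) (1,9)]

1. After x ≥ 1: [(1,9) (1,7/4) (8,0) (14,6) (19,15) (20,19) (13,19) (9,18) (2,16)]
2. After x ≤ 12: [(1,9) (1,7/4) (8,0) (12,4) (12,75/4) (9,18) (2,16)]
3. After y ≥ 5: [(1,9) (1,5) (12,5) (12,75/4) (9,18) (2,16)]
4. After y ≤ 14: [(12/7,14) (1,9) (1,5) (12,5) (12,14)]
5. Canonical ring: [(1,5) (12,5) (12,14) (12/7,14) (1,9)]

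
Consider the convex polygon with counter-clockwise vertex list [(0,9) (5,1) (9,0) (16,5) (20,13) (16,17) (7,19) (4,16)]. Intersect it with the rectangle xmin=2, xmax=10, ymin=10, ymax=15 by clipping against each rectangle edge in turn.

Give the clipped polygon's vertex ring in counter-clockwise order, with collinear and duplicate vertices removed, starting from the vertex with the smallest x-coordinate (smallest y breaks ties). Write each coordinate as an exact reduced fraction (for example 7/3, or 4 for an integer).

Clipped polygon: [(2,10) (10,10) (10,15) (24/7,15) (2,25/2)]

1. After x ≥ 2: [(2,25/2) (2,29/5) (5,1) (9,0) (16,5) (20,13) (16,17) (7,19) (4,16)]
2. After x ≤ 10: [(2,25/2) (2,29/5) (5,1) (9,0) (10,5/7) (10,55/3) (7,19) (4,16)]
3. After y ≥ 10: [(2,25/2) (2,10) (10,10) (10,55/3) (7,19) (4,16)]
4. After y ≤ 15: [(24/7,15) (2,25/2) (2,10) (10,10) (10,15)]
5. Canonical ring: [(2,10) (10,10) (10,15) (24/7,15) (2,25/2)]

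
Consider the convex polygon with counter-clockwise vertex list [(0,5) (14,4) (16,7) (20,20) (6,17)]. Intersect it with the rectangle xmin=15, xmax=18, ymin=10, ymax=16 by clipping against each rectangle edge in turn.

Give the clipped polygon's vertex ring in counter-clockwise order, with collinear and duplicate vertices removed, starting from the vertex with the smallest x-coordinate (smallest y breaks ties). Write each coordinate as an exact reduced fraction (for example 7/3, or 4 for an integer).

1. After x ≥ 15: [(15,11/2) (16,7) (20,20) (15,265/14)]
2. After x ≤ 18: [(15,11/2) (16,7) (18,27/2) (18,137/7) (15,265/14)]
3. After y ≥ 10: [(15,10) (220/13,10) (18,27/2) (18,137/7) (15,265/14)]
4. After y ≤ 16: [(15,16) (15,10) (220/13,10) (18,27/2) (18,16)]
5. Canonical ring: [(15,10) (220/13,10) (18,27/2) (18,16) (15,16)]

Clipped polygon: [(15,10) (220/13,10) (18,27/2) (18,16) (15,16)]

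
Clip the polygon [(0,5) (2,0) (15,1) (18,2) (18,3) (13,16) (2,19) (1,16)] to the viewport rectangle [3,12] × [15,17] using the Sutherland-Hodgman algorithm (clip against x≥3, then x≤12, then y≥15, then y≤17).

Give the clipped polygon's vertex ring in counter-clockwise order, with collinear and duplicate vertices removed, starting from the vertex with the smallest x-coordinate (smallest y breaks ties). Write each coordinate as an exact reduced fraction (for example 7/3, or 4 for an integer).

1. After x ≥ 3: [(3,1/13) (15,1) (18,2) (18,3) (13,16) (3,206/11)]
2. After x ≤ 12: [(3,1/13) (12,10/13) (12,179/11) (3,206/11)]
3. After y ≥ 15: [(3,15) (12,15) (12,179/11) (3,206/11)]
4. After y ≤ 17: [(3,17) (3,15) (12,15) (12,179/11) (28/3,17)]
5. Canonical ring: [(3,15) (12,15) (12,179/11) (28/3,17) (3,17)]

Clipped polygon: [(3,15) (12,15) (12,179/11) (28/3,17) (3,17)]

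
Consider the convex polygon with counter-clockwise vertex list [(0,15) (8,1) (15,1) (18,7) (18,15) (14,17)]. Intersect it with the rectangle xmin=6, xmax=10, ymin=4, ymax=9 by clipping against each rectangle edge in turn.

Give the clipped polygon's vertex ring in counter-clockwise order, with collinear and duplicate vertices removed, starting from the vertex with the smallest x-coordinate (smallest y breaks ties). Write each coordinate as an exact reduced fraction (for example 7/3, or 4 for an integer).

Clipped polygon: [(6,9/2) (44/7,4) (10,4) (10,9) (6,9)]

1. After x ≥ 6: [(6,111/7) (6,9/2) (8,1) (15,1) (18,7) (18,15) (14,17)]
2. After x ≤ 10: [(10,115/7) (6,111/7) (6,9/2) (8,1) (10,1)]
3. After y ≥ 4: [(10,4) (10,115/7) (6,111/7) (6,9/2) (44/7,4)]
4. After y ≤ 9: [(10,4) (10,9) (6,9) (6,9/2) (44/7,4)]
5. Canonical ring: [(6,9/2) (44/7,4) (10,4) (10,9) (6,9)]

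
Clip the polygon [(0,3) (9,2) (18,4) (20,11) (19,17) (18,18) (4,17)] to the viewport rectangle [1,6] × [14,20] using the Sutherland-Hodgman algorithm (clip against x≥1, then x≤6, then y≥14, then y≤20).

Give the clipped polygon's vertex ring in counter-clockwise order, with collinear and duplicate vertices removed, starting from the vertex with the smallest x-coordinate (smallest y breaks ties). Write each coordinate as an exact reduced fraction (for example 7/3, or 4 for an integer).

1. After x ≥ 1: [(1,13/2) (1,26/9) (9,2) (18,4) (20,11) (19,17) (18,18) (4,17)]
2. After x ≤ 6: [(1,13/2) (1,26/9) (6,7/3) (6,120/7) (4,17)]
3. After y ≥ 14: [(22/7,14) (6,14) (6,120/7) (4,17)]
4. After y ≤ 20: [(22/7,14) (6,14) (6,120/7) (4,17)]
5. Canonical ring: [(22/7,14) (6,14) (6,120/7) (4,17)]

Clipped polygon: [(22/7,14) (6,14) (6,120/7) (4,17)]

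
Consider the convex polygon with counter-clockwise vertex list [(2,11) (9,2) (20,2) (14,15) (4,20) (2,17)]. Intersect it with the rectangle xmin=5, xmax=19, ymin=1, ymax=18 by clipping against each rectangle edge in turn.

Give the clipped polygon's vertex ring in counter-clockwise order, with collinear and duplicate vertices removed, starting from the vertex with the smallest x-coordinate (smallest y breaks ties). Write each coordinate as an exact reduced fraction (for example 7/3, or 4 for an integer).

1. After x ≥ 5: [(5,50/7) (9,2) (20,2) (14,15) (5,39/2)]
2. After x ≤ 19: [(5,50/7) (9,2) (19,2) (19,25/6) (14,15) (5,39/2)]
3. After y ≥ 1: [(5,50/7) (9,2) (19,2) (19,25/6) (14,15) (5,39/2)]
4. After y ≤ 18: [(5,18) (5,50/7) (9,2) (19,2) (19,25/6) (14,15) (8,18)]
5. Canonical ring: [(5,50/7) (9,2) (19,2) (19,25/6) (14,15) (8,18) (5,18)]

Clipped polygon: [(5,50/7) (9,2) (19,2) (19,25/6) (14,15) (8,18) (5,18)]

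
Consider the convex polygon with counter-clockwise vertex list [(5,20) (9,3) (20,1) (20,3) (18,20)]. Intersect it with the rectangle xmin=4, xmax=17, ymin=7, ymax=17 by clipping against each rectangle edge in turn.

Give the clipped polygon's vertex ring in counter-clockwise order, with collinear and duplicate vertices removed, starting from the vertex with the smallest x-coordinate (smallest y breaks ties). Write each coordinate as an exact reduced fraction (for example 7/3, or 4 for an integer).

Clipped polygon: [(97/17,17) (137/17,7) (17,7) (17,17)]

1. After x ≥ 4: [(5,20) (9,3) (20,1) (20,3) (18,20)]
2. After x ≤ 17: [(17,20) (5,20) (9,3) (17,17/11)]
3. After y ≥ 7: [(17,7) (17,20) (5,20) (137/17,7)]
4. After y ≤ 17: [(17,7) (17,17) (97/17,17) (137/17,7)]
5. Canonical ring: [(97/17,17) (137/17,7) (17,7) (17,17)]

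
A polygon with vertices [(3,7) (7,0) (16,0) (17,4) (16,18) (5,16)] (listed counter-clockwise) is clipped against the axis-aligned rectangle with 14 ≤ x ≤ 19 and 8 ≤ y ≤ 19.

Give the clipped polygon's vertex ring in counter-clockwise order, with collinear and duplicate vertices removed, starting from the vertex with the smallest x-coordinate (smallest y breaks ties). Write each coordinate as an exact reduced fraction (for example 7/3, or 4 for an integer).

1. After x ≥ 14: [(14,0) (16,0) (17,4) (16,18) (14,194/11)]
2. After x ≤ 19: [(14,0) (16,0) (17,4) (16,18) (14,194/11)]
3. After y ≥ 8: [(14,8) (117/7,8) (16,18) (14,194/11)]
4. After y ≤ 19: [(14,8) (117/7,8) (16,18) (14,194/11)]
5. Canonical ring: [(14,8) (117/7,8) (16,18) (14,194/11)]

Clipped polygon: [(14,8) (117/7,8) (16,18) (14,194/11)]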